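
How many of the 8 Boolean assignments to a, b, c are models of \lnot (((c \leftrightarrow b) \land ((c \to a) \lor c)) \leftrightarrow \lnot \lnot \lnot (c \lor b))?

Initial set: {T \lnot (((c \leftrightarrow b) \land ((c \to a) \lor c)) \leftrightarrow \lnot \lnot \lnot (c \lor b))}.
T \lnot (((c \leftrightarrow b) \land ((c \to a) \lor c)) \leftrightarrow \lnot \lnot \lnot (c \lor b)): β-rule — branch into T ((c \leftrightarrow b) \land ((c \to a) \lor c)), F \lnot \lnot \lnot (c \lor b)  //  F ((c \leftrightarrow b) \land ((c \to a) \lor c)), T \lnot \lnot \lnot (c \lor b).
  branch 1 (add T ((c \leftrightarrow b) \land ((c \to a) \lor c)), F \lnot \lnot \lnot (c \lor b)):
    T ((c \leftrightarrow b) \land ((c \to a) \lor c)): α-rule — add T (c \leftrightarrow b), T ((c \to a) \lor c).
    F \lnot \lnot \lnot (c \lor b): drop double negation, giving F \lnot (c \lor b).
    T (c \leftrightarrow b): β-rule — branch into T c, T b  //  F c, F b.
      branch 1.1 (add T c, T b):
        T ((c \to a) \lor c): β-rule — branch into T (c \to a)  //  T c.
          branch 1.1.1 (add T (c \to a)):
            F \lnot (c \lor b): β-rule — branch into T c  //  T b.
              branch 1.1.1.1 (add T c):
                T (c \to a): β-rule — branch into F c  //  T a.
                  branch 1.1.1.1.1 (add F c):
                    × closes — contains both c and \lnot c.
                  branch 1.1.1.1.2 (add T a):
                    ○ open, literals {a=1, b=1, c=1}.
              branch 1.1.1.2 (add T b):
                T (c \to a): β-rule — branch into F c  //  T a.
                  branch 1.1.1.2.1 (add F c):
                    × closes — contains both c and \lnot c.
                  branch 1.1.1.2.2 (add T a):
                    ○ open, literals {a=1, b=1, c=1}.
          branch 1.1.2 (add T c):
            F \lnot (c \lor b): β-rule — branch into T c  //  T b.
              branch 1.1.2.1 (add T c):
                ○ open, literals {b=1, c=1}.
              branch 1.1.2.2 (add T b):
                ○ open, literals {b=1, c=1}.
      branch 1.2 (add F c, F b):
        T ((c \to a) \lor c): β-rule — branch into T (c \to a)  //  T c.
          branch 1.2.1 (add T (c \to a)):
            F \lnot (c \lor b): β-rule — branch into T c  //  T b.
              branch 1.2.1.1 (add T c):
                × closes — contains both c and \lnot c.
              branch 1.2.1.2 (add T b):
                × closes — contains both b and \lnot b.
          branch 1.2.2 (add T c):
            × closes — contains both c and \lnot c.
  branch 2 (add F ((c \leftrightarrow b) \land ((c \to a) \lor c)), T \lnot \lnot \lnot (c \lor b)):
    T \lnot \lnot \lnot (c \lor b): drop double negation, giving T \lnot (c \lor b).
    T \lnot (c \lor b): α-rule — add F c, F b.
    F ((c \leftrightarrow b) \land ((c \to a) \lor c)): β-rule — branch into F (c \leftrightarrow b)  //  F ((c \to a) \lor c).
      branch 2.1 (add F (c \leftrightarrow b)):
        F (c \leftrightarrow b): β-rule — branch into T c, F b  //  F c, T b.
          branch 2.1.1 (add T c, F b):
            × closes — contains both c and \lnot c.
          branch 2.1.2 (add F c, T b):
            × closes — contains both b and \lnot b.
      branch 2.2 (add F ((c \to a) \lor c)):
        F ((c \to a) \lor c): α-rule — add F (c \to a), F c.
        F (c \to a): α-rule — add T c, F a.
        × closes — contains both c and \lnot c.
8 branches closed, 4 open.
Each open branch fixes some atoms; the unmentioned ones are free. Counting distinct full assignments: branch {a=1, b=1, c=1} (none free) contributes 1 new; branch {a=1, b=1, c=1} (none free) contributes 0 new; branch {b=1, c=1} (a) contributes 1 new; branch {b=1, c=1} (a) contributes 0 new. Total: 2.

2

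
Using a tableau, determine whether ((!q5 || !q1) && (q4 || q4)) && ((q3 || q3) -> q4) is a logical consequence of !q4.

Initial set: {!q4; !(((!q5 || !q1) && (q4 || q4)) && ((q3 || q3) -> q4))}.
!(((!q5 || !q1) && (q4 || q4)) && ((q3 || q3) -> q4)): β-rule — branch into !((!q5 || !q1) && (q4 || q4))  //  !((q3 || q3) -> q4).
  branch 1 (add !((!q5 || !q1) && (q4 || q4))):
    !((!q5 || !q1) && (q4 || q4)): β-rule — branch into !(!q5 || !q1)  //  !(q4 || q4).
      branch 1.1 (add !(!q5 || !q1)):
        !(!q5 || !q1): α-rule — add !!q5, !!q1.
        ○ open, literals {q1=T, q4=F, q5=T}.
      branch 1.2 (add !(q4 || q4)):
        !(q4 || q4): α-rule — add !q4, !q4.
        ○ open, literals {q4=F}.
  branch 2 (add !((q3 || q3) -> q4)):
    !((q3 || q3) -> q4): α-rule — add (q3 || q3), !q4.
    (q3 || q3): β-rule — branch into q3  //  q3.
      branch 2.1 (add q3):
        ○ open, literals {q3=T, q4=F}.
      branch 2.2 (add q3):
        ○ open, literals {q3=T, q4=F}.
0 branches closed, 4 open.
An open branch gives a countermodel: q1=T, q4=F, q5=T (unmentioned atoms arbitrary); the premises hold there but the conclusion fails.

No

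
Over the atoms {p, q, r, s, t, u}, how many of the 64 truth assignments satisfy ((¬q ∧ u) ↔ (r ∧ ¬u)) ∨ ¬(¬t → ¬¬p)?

Initial set: {T (((¬q ∧ u) ↔ (r ∧ ¬u)) ∨ ¬(¬t → ¬¬p))}.
T (((¬q ∧ u) ↔ (r ∧ ¬u)) ∨ ¬(¬t → ¬¬p)): β-rule — branch into T ((¬q ∧ u) ↔ (r ∧ ¬u))  //  T ¬(¬t → ¬¬p).
  branch 1 (add T ((¬q ∧ u) ↔ (r ∧ ¬u))):
    T ((¬q ∧ u) ↔ (r ∧ ¬u)): β-rule — branch into T (¬q ∧ u), T (r ∧ ¬u)  //  F (¬q ∧ u), F (r ∧ ¬u).
      branch 1.1 (add T (¬q ∧ u), T (r ∧ ¬u)):
        T (¬q ∧ u): α-rule — add T ¬q, T u.
        T (r ∧ ¬u): α-rule — add T r, T ¬u.
        × closes — contains both u and ¬u.
      branch 1.2 (add F (¬q ∧ u), F (r ∧ ¬u)):
        F (¬q ∧ u): β-rule — branch into F ¬q  //  F u.
          branch 1.2.1 (add F ¬q):
            F (r ∧ ¬u): β-rule — branch into F r  //  F ¬u.
              branch 1.2.1.1 (add F r):
                ○ open, literals {q=T, r=F}.
              branch 1.2.1.2 (add F ¬u):
                ○ open, literals {q=T, u=T}.
          branch 1.2.2 (add F u):
            F (r ∧ ¬u): β-rule — branch into F r  //  F ¬u.
              branch 1.2.2.1 (add F r):
                ○ open, literals {r=F, u=F}.
              branch 1.2.2.2 (add F ¬u):
                × closes — contains both u and ¬u.
  branch 2 (add T ¬(¬t → ¬¬p)):
    T ¬(¬t → ¬¬p): α-rule — add T ¬t, F ¬¬p.
    F ¬¬p: drop double negation, giving F p.
    ○ open, literals {p=F, t=F}.
2 branches closed, 4 open.
Each open branch fixes some atoms; the unmentioned ones are free. Counting distinct full assignments: branch {q=T, r=F} (p, s, t, u) contributes 16 new; branch {q=T, u=T} (p, r, s, t) contributes 8 new; branch {r=F, u=F} (p, q, s, t) contributes 8 new; branch {p=F, t=F} (q, r, s, u) contributes 8 new. Total: 40.

40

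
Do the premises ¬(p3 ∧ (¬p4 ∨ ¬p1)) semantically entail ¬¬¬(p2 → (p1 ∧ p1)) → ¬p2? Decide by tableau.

Initial set: {T ¬(p3 ∧ (¬p4 ∨ ¬p1)); F (¬¬¬(p2 → (p1 ∧ p1)) → ¬p2)}.
F (¬¬¬(p2 → (p1 ∧ p1)) → ¬p2): α-rule — add T ¬¬¬(p2 → (p1 ∧ p1)), F ¬p2.
T ¬¬¬(p2 → (p1 ∧ p1)): drop double negation, giving T ¬(p2 → (p1 ∧ p1)).
T ¬(p2 → (p1 ∧ p1)): α-rule — add T p2, F (p1 ∧ p1).
T ¬(p3 ∧ (¬p4 ∨ ¬p1)): β-rule — branch into F p3  //  F (¬p4 ∨ ¬p1).
  branch 1 (add F p3):
    F (p1 ∧ p1): β-rule — branch into F p1  //  F p1.
      branch 1.1 (add F p1):
        ○ open, literals {p1=0, p2=1, p3=0}.
      branch 1.2 (add F p1):
        ○ open, literals {p1=0, p2=1, p3=0}.
  branch 2 (add F (¬p4 ∨ ¬p1)):
    F (¬p4 ∨ ¬p1): α-rule — add F ¬p4, F ¬p1.
    F (p1 ∧ p1): β-rule — branch into F p1  //  F p1.
      branch 2.1 (add F p1):
        × closes — contains both p1 and ¬p1.
      branch 2.2 (add F p1):
        × closes — contains both p1 and ¬p1.
2 branches closed, 2 open.
An open branch gives a countermodel: p1=0, p2=1, p3=0 (unmentioned atoms arbitrary); the premises hold there but the conclusion fails.

No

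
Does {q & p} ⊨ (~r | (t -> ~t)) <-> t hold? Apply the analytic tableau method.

No

Initial set: {(q & p); ~((~r | (t -> ~t)) <-> t)}.
(q & p): α-rule — add q, p.
~((~r | (t -> ~t)) <-> t): β-rule — branch into (~r | (t -> ~t)), ~t  //  ~(~r | (t -> ~t)), t.
  branch 1 (add (~r | (t -> ~t)), ~t):
    (~r | (t -> ~t)): β-rule — branch into ~r  //  (t -> ~t).
      branch 1.1 (add ~r):
        ○ open, literals {p=true, q=true, r=false, t=false}.
      branch 1.2 (add (t -> ~t)):
        (t -> ~t): β-rule — branch into ~t  //  ~t.
          branch 1.2.1 (add ~t):
            ○ open, literals {p=true, q=true, t=false}.
          branch 1.2.2 (add ~t):
            ○ open, literals {p=true, q=true, t=false}.
  branch 2 (add ~(~r | (t -> ~t)), t):
    ~(~r | (t -> ~t)): α-rule — add ~~r, ~(t -> ~t).
    ~(t -> ~t): α-rule — add t, ~~t.
    ○ open, literals {p=true, q=true, r=true, t=true}.
0 branches closed, 4 open.
An open branch gives a countermodel: p=true, q=true, r=false, t=false (unmentioned atoms arbitrary); the premises hold there but the conclusion fails.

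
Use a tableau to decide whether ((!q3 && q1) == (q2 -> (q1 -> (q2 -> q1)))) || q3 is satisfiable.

Initial set: {T (((!q3 && q1) == (q2 -> (q1 -> (q2 -> q1)))) || q3)}.
T (((!q3 && q1) == (q2 -> (q1 -> (q2 -> q1)))) || q3): β-rule — branch into T ((!q3 && q1) == (q2 -> (q1 -> (q2 -> q1))))  //  T q3.
  branch 1 (add T ((!q3 && q1) == (q2 -> (q1 -> (q2 -> q1))))):
    T ((!q3 && q1) == (q2 -> (q1 -> (q2 -> q1)))): β-rule — branch into T (!q3 && q1), T (q2 -> (q1 -> (q2 -> q1)))  //  F (!q3 && q1), F (q2 -> (q1 -> (q2 -> q1))).
      branch 1.1 (add T (!q3 && q1), T (q2 -> (q1 -> (q2 -> q1)))):
        T (!q3 && q1): α-rule — add T !q3, T q1.
        T (q2 -> (q1 -> (q2 -> q1))): β-rule — branch into F q2  //  T (q1 -> (q2 -> q1)).
          branch 1.1.1 (add F q2):
            ○ open, literals {q1=1, q2=0, q3=0}.
          branch 1.1.2 (add T (q1 -> (q2 -> q1))):
            T (q1 -> (q2 -> q1)): β-rule — branch into F q1  //  T (q2 -> q1).
              branch 1.1.2.1 (add F q1):
                × closes — contains both q1 and !q1.
              branch 1.1.2.2 (add T (q2 -> q1)):
                T (q2 -> q1): β-rule — branch into F q2  //  T q1.
                  branch 1.1.2.2.1 (add F q2):
                    ○ open, literals {q1=1, q2=0, q3=0}.
                  branch 1.1.2.2.2 (add T q1):
                    ○ open, literals {q1=1, q3=0}.
      branch 1.2 (add F (!q3 && q1), F (q2 -> (q1 -> (q2 -> q1)))):
        F (q2 -> (q1 -> (q2 -> q1))): α-rule — add T q2, F (q1 -> (q2 -> q1)).
        F (q1 -> (q2 -> q1)): α-rule — add T q1, F (q2 -> q1).
        F (q2 -> q1): α-rule — add T q2, F q1.
        × closes — contains both q1 and !q1.
  branch 2 (add T q3):
    ○ open, literals {q3=1}.
2 branches closed, 4 open.
An open branch gives a satisfying assignment: q1=1, q2=0, q3=0.

Satisfiable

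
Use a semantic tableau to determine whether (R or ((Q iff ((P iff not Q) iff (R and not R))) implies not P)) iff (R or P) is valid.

Not valid

Assume the negation and expand:
Initial set: {not ((R or ((Q iff ((P iff not Q) iff (R and not R))) implies not P)) iff (R or P))}.
not ((R or ((Q iff ((P iff not Q) iff (R and not R))) implies not P)) iff (R or P)): β-rule — branch into (R or ((Q iff ((P iff not Q) iff (R and not R))) implies not P)), not (R or P)  //  not (R or ((Q iff ((P iff not Q) iff (R and not R))) implies not P)), (R or P).
  branch 1 (add (R or ((Q iff ((P iff not Q) iff (R and not R))) implies not P)), not (R or P)):
    not (R or P): α-rule — add not R, not P.
    (R or ((Q iff ((P iff not Q) iff (R and not R))) implies not P)): β-rule — branch into R  //  ((Q iff ((P iff not Q) iff (R and not R))) implies not P).
      branch 1.1 (add R):
        × closes — contains both R and not R.
      branch 1.2 (add ((Q iff ((P iff not Q) iff (R and not R))) implies not P)):
        ((Q iff ((P iff not Q) iff (R and not R))) implies not P): β-rule — branch into not (Q iff ((P iff not Q) iff (R and not R)))  //  not P.
          branch 1.2.1 (add not (Q iff ((P iff not Q) iff (R and not R)))):
            not (Q iff ((P iff not Q) iff (R and not R))): β-rule — branch into Q, not ((P iff not Q) iff (R and not R))  //  not Q, ((P iff not Q) iff (R and not R)).
              branch 1.2.1.1 (add Q, not ((P iff not Q) iff (R and not R))):
                not ((P iff not Q) iff (R and not R)): β-rule — branch into (P iff not Q), not (R and not R)  //  not (P iff not Q), (R and not R).
                  branch 1.2.1.1.1 (add (P iff not Q), not (R and not R)):
                    (P iff not Q): β-rule — branch into P, not Q  //  not P, not not Q.
                      branch 1.2.1.1.1.1 (add P, not Q):
                        × closes — contains both P and not P.
                      branch 1.2.1.1.1.2 (add not P, not not Q):
                        not (R and not R): β-rule — branch into not R  //  not not R.
                          branch 1.2.1.1.1.2.1 (add not R):
                            ○ open, literals {P=false, Q=true, R=false}.
                          branch 1.2.1.1.1.2.2 (add not not R):
                            × closes — contains both R and not R.
                  branch 1.2.1.1.2 (add not (P iff not Q), (R and not R)):
                    (R and not R): α-rule — add R, not R.
                    × closes — contains both R and not R.
              branch 1.2.1.2 (add not Q, ((P iff not Q) iff (R and not R))):
                ((P iff not Q) iff (R and not R)): β-rule — branch into (P iff not Q), (R and not R)  //  not (P iff not Q), not (R and not R).
                  branch 1.2.1.2.1 (add (P iff not Q), (R and not R)):
                    (R and not R): α-rule — add R, not R.
                    × closes — contains both R and not R.
                  branch 1.2.1.2.2 (add not (P iff not Q), not (R and not R)):
                    not (P iff not Q): β-rule — branch into P, not not Q  //  not P, not Q.
                      branch 1.2.1.2.2.1 (add P, not not Q):
                        × closes — contains both P and not P.
                      branch 1.2.1.2.2.2 (add not P, not Q):
                        not (R and not R): β-rule — branch into not R  //  not not R.
                          branch 1.2.1.2.2.2.1 (add not R):
                            ○ open, literals {P=false, Q=false, R=false}.
                          branch 1.2.1.2.2.2.2 (add not not R):
                            × closes — contains both R and not R.
          branch 1.2.2 (add not P):
            ○ open, literals {P=false, R=false}.
  branch 2 (add not (R or ((Q iff ((P iff not Q) iff (R and not R))) implies not P)), (R or P)):
    not (R or ((Q iff ((P iff not Q) iff (R and not R))) implies not P)): α-rule — add not R, not ((Q iff ((P iff not Q) iff (R and not R))) implies not P).
    not ((Q iff ((P iff not Q) iff (R and not R))) implies not P): α-rule — add (Q iff ((P iff not Q) iff (R and not R))), not not P.
    (R or P): β-rule — branch into R  //  P.
      branch 2.1 (add R):
        × closes — contains both R and not R.
      branch 2.2 (add P):
        (Q iff ((P iff not Q) iff (R and not R))): β-rule — branch into Q, ((P iff not Q) iff (R and not R))  //  not Q, not ((P iff not Q) iff (R and not R)).
          branch 2.2.1 (add Q, ((P iff not Q) iff (R and not R))):
            ((P iff not Q) iff (R and not R)): β-rule — branch into (P iff not Q), (R and not R)  //  not (P iff not Q), not (R and not R).
              branch 2.2.1.1 (add (P iff not Q), (R and not R)):
                (R and not R): α-rule — add R, not R.
                × closes — contains both R and not R.
              branch 2.2.1.2 (add not (P iff not Q), not (R and not R)):
                not (P iff not Q): β-rule — branch into P, not not Q  //  not P, not Q.
                  branch 2.2.1.2.1 (add P, not not Q):
                    not (R and not R): β-rule — branch into not R  //  not not R.
                      branch 2.2.1.2.1.1 (add not R):
                        ○ open, literals {P=true, Q=true, R=false}.
                      branch 2.2.1.2.1.2 (add not not R):
                        × closes — contains both R and not R.
                  branch 2.2.1.2.2 (add not P, not Q):
                    × closes — contains both P and not P.
          branch 2.2.2 (add not Q, not ((P iff not Q) iff (R and not R))):
            not ((P iff not Q) iff (R and not R)): β-rule — branch into (P iff not Q), not (R and not R)  //  not (P iff not Q), (R and not R).
              branch 2.2.2.1 (add (P iff not Q), not (R and not R)):
                (P iff not Q): β-rule — branch into P, not Q  //  not P, not not Q.
                  branch 2.2.2.1.1 (add P, not Q):
                    not (R and not R): β-rule — branch into not R  //  not not R.
                      branch 2.2.2.1.1.1 (add not R):
                        ○ open, literals {P=true, Q=false, R=false}.
                      branch 2.2.2.1.1.2 (add not not R):
                        × closes — contains both R and not R.
                  branch 2.2.2.1.2 (add not P, not not Q):
                    × closes — contains both P and not P.
              branch 2.2.2.2 (add not (P iff not Q), (R and not R)):
                (R and not R): α-rule — add R, not R.
                × closes — contains both R and not R.
14 branches closed, 5 open.
An open branch gives a countermodel: P=false, Q=true, R=false (unmentioned atoms arbitrary); under it the original formula is false.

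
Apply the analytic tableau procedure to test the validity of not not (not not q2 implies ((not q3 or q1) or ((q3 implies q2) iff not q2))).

Not valid

Assume the negation and expand:
Initial set: {F not not (not not q2 implies ((not q3 or q1) or ((q3 implies q2) iff not q2)))}.
F not not (not not q2 implies ((not q3 or q1) or ((q3 implies q2) iff not q2))): drop double negation, giving F (not not q2 implies ((not q3 or q1) or ((q3 implies q2) iff not q2))).
F (not not q2 implies ((not q3 or q1) or ((q3 implies q2) iff not q2))): α-rule — add T not not q2, F ((not q3 or q1) or ((q3 implies q2) iff not q2)).
T not not q2: drop double negation, giving T q2.
F ((not q3 or q1) or ((q3 implies q2) iff not q2)): α-rule — add F (not q3 or q1), F ((q3 implies q2) iff not q2).
F (not q3 or q1): α-rule — add F not q3, F q1.
F ((q3 implies q2) iff not q2): β-rule — branch into T (q3 implies q2), F not q2  //  F (q3 implies q2), T not q2.
  branch 1 (add T (q3 implies q2), F not q2):
    T (q3 implies q2): β-rule — branch into F q3  //  T q2.
      branch 1.1 (add F q3):
        × closes — contains both q3 and not q3.
      branch 1.2 (add T q2):
        ○ open, literals {q1=0, q2=1, q3=1}.
  branch 2 (add F (q3 implies q2), T not q2):
    × closes — contains both q2 and not q2.
2 branches closed, 1 open.
An open branch gives a countermodel: q1=0, q2=1, q3=1 (unmentioned atoms arbitrary); under it the original formula is false.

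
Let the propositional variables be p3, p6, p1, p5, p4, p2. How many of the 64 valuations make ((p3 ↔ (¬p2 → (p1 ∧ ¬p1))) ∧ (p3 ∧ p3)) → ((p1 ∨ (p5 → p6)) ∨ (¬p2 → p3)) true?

Initial set: {(((p3 ↔ (¬p2 → (p1 ∧ ¬p1))) ∧ (p3 ∧ p3)) → ((p1 ∨ (p5 → p6)) ∨ (¬p2 → p3)))}.
(((p3 ↔ (¬p2 → (p1 ∧ ¬p1))) ∧ (p3 ∧ p3)) → ((p1 ∨ (p5 → p6)) ∨ (¬p2 → p3))): β-rule — branch into ¬((p3 ↔ (¬p2 → (p1 ∧ ¬p1))) ∧ (p3 ∧ p3))  //  ((p1 ∨ (p5 → p6)) ∨ (¬p2 → p3)).
  branch 1 (add ¬((p3 ↔ (¬p2 → (p1 ∧ ¬p1))) ∧ (p3 ∧ p3))):
    ¬((p3 ↔ (¬p2 → (p1 ∧ ¬p1))) ∧ (p3 ∧ p3)): β-rule — branch into ¬(p3 ↔ (¬p2 → (p1 ∧ ¬p1)))  //  ¬(p3 ∧ p3).
      branch 1.1 (add ¬(p3 ↔ (¬p2 → (p1 ∧ ¬p1)))):
        ¬(p3 ↔ (¬p2 → (p1 ∧ ¬p1))): β-rule — branch into p3, ¬(¬p2 → (p1 ∧ ¬p1))  //  ¬p3, (¬p2 → (p1 ∧ ¬p1)).
          branch 1.1.1 (add p3, ¬(¬p2 → (p1 ∧ ¬p1))):
            ¬(¬p2 → (p1 ∧ ¬p1)): α-rule — add ¬p2, ¬(p1 ∧ ¬p1).
            ¬(p1 ∧ ¬p1): β-rule — branch into ¬p1  //  ¬¬p1.
              branch 1.1.1.1 (add ¬p1):
                ○ open, literals {p1=0, p2=0, p3=1}.
              branch 1.1.1.2 (add ¬¬p1):
                ○ open, literals {p1=1, p2=0, p3=1}.
          branch 1.1.2 (add ¬p3, (¬p2 → (p1 ∧ ¬p1))):
            (¬p2 → (p1 ∧ ¬p1)): β-rule — branch into ¬¬p2  //  (p1 ∧ ¬p1).
              branch 1.1.2.1 (add ¬¬p2):
                ○ open, literals {p2=1, p3=0}.
              branch 1.1.2.2 (add (p1 ∧ ¬p1)):
                (p1 ∧ ¬p1): α-rule — add p1, ¬p1.
                × closes — contains both p1 and ¬p1.
      branch 1.2 (add ¬(p3 ∧ p3)):
        ¬(p3 ∧ p3): β-rule — branch into ¬p3  //  ¬p3.
          branch 1.2.1 (add ¬p3):
            ○ open, literals {p3=0}.
          branch 1.2.2 (add ¬p3):
            ○ open, literals {p3=0}.
  branch 2 (add ((p1 ∨ (p5 → p6)) ∨ (¬p2 → p3))):
    ((p1 ∨ (p5 → p6)) ∨ (¬p2 → p3)): β-rule — branch into (p1 ∨ (p5 → p6))  //  (¬p2 → p3).
      branch 2.1 (add (p1 ∨ (p5 → p6))):
        (p1 ∨ (p5 → p6)): β-rule — branch into p1  //  (p5 → p6).
          branch 2.1.1 (add p1):
            ○ open, literals {p1=1}.
          branch 2.1.2 (add (p5 → p6)):
            (p5 → p6): β-rule — branch into ¬p5  //  p6.
              branch 2.1.2.1 (add ¬p5):
                ○ open, literals {p5=0}.
              branch 2.1.2.2 (add p6):
                ○ open, literals {p6=1}.
      branch 2.2 (add (¬p2 → p3)):
        (¬p2 → p3): β-rule — branch into ¬¬p2  //  p3.
          branch 2.2.1 (add ¬¬p2):
            ○ open, literals {p2=1}.
          branch 2.2.2 (add p3):
            ○ open, literals {p3=1}.
1 branch closed, 10 open.
Each open branch fixes some atoms; the unmentioned ones are free. Counting distinct full assignments: branch {p1=0, p2=0, p3=1} (p6, p5, p4) contributes 8 new; branch {p1=1, p2=0, p3=1} (p6, p5, p4) contributes 8 new; branch {p2=1, p3=0} (p6, p1, p5, p4) contributes 16 new; branch {p3=0} (p6, p1, p5, p4, p2) contributes 16 new; branch {p3=0} (p6, p1, p5, p4, p2) contributes 0 new; branch {p1=1} (p3, p6, p5, p4, p2) contributes 8 new; branch {p5=0} (p3, p6, p1, p4, p2) contributes 4 new; branch {p6=1} (p3, p1, p5, p4, p2) contributes 2 new; branch {p2=1} (p3, p6, p1, p5, p4) contributes 2 new; branch {p3=1} (p6, p1, p5, p4, p2) contributes 0 new. Total: 64.

64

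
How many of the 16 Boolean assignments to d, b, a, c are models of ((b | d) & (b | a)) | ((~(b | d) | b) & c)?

12

Initial set: {(((b | d) & (b | a)) | ((~(b | d) | b) & c))}.
(((b | d) & (b | a)) | ((~(b | d) | b) & c)): β-rule — branch into ((b | d) & (b | a))  //  ((~(b | d) | b) & c).
  branch 1 (add ((b | d) & (b | a))):
    ((b | d) & (b | a)): α-rule — add (b | d), (b | a).
    (b | d): β-rule — branch into b  //  d.
      branch 1.1 (add b):
        (b | a): β-rule — branch into b  //  a.
          branch 1.1.1 (add b):
            ○ open, literals {b=true}.
          branch 1.1.2 (add a):
            ○ open, literals {a=true, b=true}.
      branch 1.2 (add d):
        (b | a): β-rule — branch into b  //  a.
          branch 1.2.1 (add b):
            ○ open, literals {b=true, d=true}.
          branch 1.2.2 (add a):
            ○ open, literals {a=true, d=true}.
  branch 2 (add ((~(b | d) | b) & c)):
    ((~(b | d) | b) & c): α-rule — add (~(b | d) | b), c.
    (~(b | d) | b): β-rule — branch into ~(b | d)  //  b.
      branch 2.1 (add ~(b | d)):
        ~(b | d): α-rule — add ~b, ~d.
        ○ open, literals {b=false, c=true, d=false}.
      branch 2.2 (add b):
        ○ open, literals {b=true, c=true}.
0 branches closed, 6 open.
Each open branch fixes some atoms; the unmentioned ones are free. Counting distinct full assignments: branch {b=true} (d, a, c) contributes 8 new; branch {a=true, b=true} (d, c) contributes 0 new; branch {b=true, d=true} (a, c) contributes 0 new; branch {a=true, d=true} (b, c) contributes 2 new; branch {b=false, c=true, d=false} (a) contributes 2 new; branch {b=true, c=true} (d, a) contributes 0 new. Total: 12.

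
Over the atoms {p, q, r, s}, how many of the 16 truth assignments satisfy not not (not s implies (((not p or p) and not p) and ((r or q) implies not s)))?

12

Initial set: {not not (not s implies (((not p or p) and not p) and ((r or q) implies not s)))}.
not not (not s implies (((not p or p) and not p) and ((r or q) implies not s))): drop double negation, giving (not s implies (((not p or p) and not p) and ((r or q) implies not s))).
(not s implies (((not p or p) and not p) and ((r or q) implies not s))): β-rule — branch into not not s  //  (((not p or p) and not p) and ((r or q) implies not s)).
  branch 1 (add not not s):
    ○ open, literals {s=T}.
  branch 2 (add (((not p or p) and not p) and ((r or q) implies not s))):
    (((not p or p) and not p) and ((r or q) implies not s)): α-rule — add ((not p or p) and not p), ((r or q) implies not s).
    ((not p or p) and not p): α-rule — add (not p or p), not p.
    ((r or q) implies not s): β-rule — branch into not (r or q)  //  not s.
      branch 2.1 (add not (r or q)):
        not (r or q): α-rule — add not r, not q.
        (not p or p): β-rule — branch into not p  //  p.
          branch 2.1.1 (add not p):
            ○ open, literals {p=F, q=F, r=F}.
          branch 2.1.2 (add p):
            × closes — contains both p and not p.
      branch 2.2 (add not s):
        (not p or p): β-rule — branch into not p  //  p.
          branch 2.2.1 (add not p):
            ○ open, literals {p=F, s=F}.
          branch 2.2.2 (add p):
            × closes — contains both p and not p.
2 branches closed, 3 open.
Each open branch fixes some atoms; the unmentioned ones are free. Counting distinct full assignments: branch {s=T} (p, q, r) contributes 8 new; branch {p=F, q=F, r=F} (s) contributes 1 new; branch {p=F, s=F} (q, r) contributes 3 new. Total: 12.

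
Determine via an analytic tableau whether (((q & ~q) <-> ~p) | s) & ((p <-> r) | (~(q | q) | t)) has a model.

Satisfiable

Initial set: {((((q & ~q) <-> ~p) | s) & ((p <-> r) | (~(q | q) | t)))}.
((((q & ~q) <-> ~p) | s) & ((p <-> r) | (~(q | q) | t))): α-rule — add (((q & ~q) <-> ~p) | s), ((p <-> r) | (~(q | q) | t)).
(((q & ~q) <-> ~p) | s): β-rule — branch into ((q & ~q) <-> ~p)  //  s.
  branch 1 (add ((q & ~q) <-> ~p)):
    ((p <-> r) | (~(q | q) | t)): β-rule — branch into (p <-> r)  //  (~(q | q) | t).
      branch 1.1 (add (p <-> r)):
        ((q & ~q) <-> ~p): β-rule — branch into (q & ~q), ~p  //  ~(q & ~q), ~~p.
          branch 1.1.1 (add (q & ~q), ~p):
            (q & ~q): α-rule — add q, ~q.
            × closes — contains both q and ~q.
          branch 1.1.2 (add ~(q & ~q), ~~p):
            (p <-> r): β-rule — branch into p, r  //  ~p, ~r.
              branch 1.1.2.1 (add p, r):
                ~(q & ~q): β-rule — branch into ~q  //  ~~q.
                  branch 1.1.2.1.1 (add ~q):
                    ○ open, literals {p=T, q=F, r=T}.
                  branch 1.1.2.1.2 (add ~~q):
                    ○ open, literals {p=T, q=T, r=T}.
              branch 1.1.2.2 (add ~p, ~r):
                × closes — contains both p and ~p.
      branch 1.2 (add (~(q | q) | t)):
        ((q & ~q) <-> ~p): β-rule — branch into (q & ~q), ~p  //  ~(q & ~q), ~~p.
          branch 1.2.1 (add (q & ~q), ~p):
            (q & ~q): α-rule — add q, ~q.
            × closes — contains both q and ~q.
          branch 1.2.2 (add ~(q & ~q), ~~p):
            (~(q | q) | t): β-rule — branch into ~(q | q)  //  t.
              branch 1.2.2.1 (add ~(q | q)):
                ~(q | q): α-rule — add ~q, ~q.
                ~(q & ~q): β-rule — branch into ~q  //  ~~q.
                  branch 1.2.2.1.1 (add ~q):
                    ○ open, literals {p=T, q=F}.
                  branch 1.2.2.1.2 (add ~~q):
                    × closes — contains both q and ~q.
              branch 1.2.2.2 (add t):
                ~(q & ~q): β-rule — branch into ~q  //  ~~q.
                  branch 1.2.2.2.1 (add ~q):
                    ○ open, literals {p=T, q=F, t=T}.
                  branch 1.2.2.2.2 (add ~~q):
                    ○ open, literals {p=T, q=T, t=T}.
  branch 2 (add s):
    ((p <-> r) | (~(q | q) | t)): β-rule — branch into (p <-> r)  //  (~(q | q) | t).
      branch 2.1 (add (p <-> r)):
        (p <-> r): β-rule — branch into p, r  //  ~p, ~r.
          branch 2.1.1 (add p, r):
            ○ open, literals {p=T, r=T, s=T}.
          branch 2.1.2 (add ~p, ~r):
            ○ open, literals {p=F, r=F, s=T}.
      branch 2.2 (add (~(q | q) | t)):
        (~(q | q) | t): β-rule — branch into ~(q | q)  //  t.
          branch 2.2.1 (add ~(q | q)):
            ~(q | q): α-rule — add ~q, ~q.
            ○ open, literals {q=F, s=T}.
          branch 2.2.2 (add t):
            ○ open, literals {s=T, t=T}.
4 branches closed, 9 open.
An open branch gives a satisfying assignment: p=T, q=F, r=T.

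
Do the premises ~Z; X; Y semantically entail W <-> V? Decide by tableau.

No

Initial set: {~Z; X; Y; ~(W <-> V)}.
~(W <-> V): β-rule — branch into W, ~V  //  ~W, V.
  branch 1 (add W, ~V):
    ○ open, literals {V=false, W=true, X=true, Y=true, Z=false}.
  branch 2 (add ~W, V):
    ○ open, literals {V=true, W=false, X=true, Y=true, Z=false}.
0 branches closed, 2 open.
An open branch gives a countermodel: V=false, W=true, X=true, Y=true, Z=false (unmentioned atoms arbitrary); the premises hold there but the conclusion fails.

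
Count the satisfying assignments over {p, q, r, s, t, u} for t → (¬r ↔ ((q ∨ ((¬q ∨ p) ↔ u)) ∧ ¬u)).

Initial set: {T (t → (¬r ↔ ((q ∨ ((¬q ∨ p) ↔ u)) ∧ ¬u)))}.
T (t → (¬r ↔ ((q ∨ ((¬q ∨ p) ↔ u)) ∧ ¬u))): β-rule — branch into F t  //  T (¬r ↔ ((q ∨ ((¬q ∨ p) ↔ u)) ∧ ¬u)).
  branch 1 (add F t):
    ○ open, literals {t=F}.
  branch 2 (add T (¬r ↔ ((q ∨ ((¬q ∨ p) ↔ u)) ∧ ¬u))):
    T (¬r ↔ ((q ∨ ((¬q ∨ p) ↔ u)) ∧ ¬u)): β-rule — branch into T ¬r, T ((q ∨ ((¬q ∨ p) ↔ u)) ∧ ¬u)  //  F ¬r, F ((q ∨ ((¬q ∨ p) ↔ u)) ∧ ¬u).
      branch 2.1 (add T ¬r, T ((q ∨ ((¬q ∨ p) ↔ u)) ∧ ¬u)):
        T ((q ∨ ((¬q ∨ p) ↔ u)) ∧ ¬u): α-rule — add T (q ∨ ((¬q ∨ p) ↔ u)), T ¬u.
        T (q ∨ ((¬q ∨ p) ↔ u)): β-rule — branch into T q  //  T ((¬q ∨ p) ↔ u).
          branch 2.1.1 (add T q):
            ○ open, literals {q=T, r=F, u=F}.
          branch 2.1.2 (add T ((¬q ∨ p) ↔ u)):
            T ((¬q ∨ p) ↔ u): β-rule — branch into T (¬q ∨ p), T u  //  F (¬q ∨ p), F u.
              branch 2.1.2.1 (add T (¬q ∨ p), T u):
                × closes — contains both u and ¬u.
              branch 2.1.2.2 (add F (¬q ∨ p), F u):
                F (¬q ∨ p): α-rule — add F ¬q, F p.
                ○ open, literals {p=F, q=T, r=F, u=F}.
      branch 2.2 (add F ¬r, F ((q ∨ ((¬q ∨ p) ↔ u)) ∧ ¬u)):
        F ((q ∨ ((¬q ∨ p) ↔ u)) ∧ ¬u): β-rule — branch into F (q ∨ ((¬q ∨ p) ↔ u))  //  F ¬u.
          branch 2.2.1 (add F (q ∨ ((¬q ∨ p) ↔ u))):
            F (q ∨ ((¬q ∨ p) ↔ u)): α-rule — add F q, F ((¬q ∨ p) ↔ u).
            F ((¬q ∨ p) ↔ u): β-rule — branch into T (¬q ∨ p), F u  //  F (¬q ∨ p), T u.
              branch 2.2.1.1 (add T (¬q ∨ p), F u):
                T (¬q ∨ p): β-rule — branch into T ¬q  //  T p.
                  branch 2.2.1.1.1 (add T ¬q):
                    ○ open, literals {q=F, r=T, u=F}.
                  branch 2.2.1.1.2 (add T p):
                    ○ open, literals {p=T, q=F, r=T, u=F}.
              branch 2.2.1.2 (add F (¬q ∨ p), T u):
                F (¬q ∨ p): α-rule — add F ¬q, F p.
                × closes — contains both q and ¬q.
          branch 2.2.2 (add F ¬u):
            ○ open, literals {r=T, u=T}.
2 branches closed, 6 open.
Each open branch fixes some atoms; the unmentioned ones are free. Counting distinct full assignments: branch {t=F} (p, q, r, s, u) contributes 32 new; branch {q=T, r=F, u=F} (p, s, t) contributes 4 new; branch {p=F, q=T, r=F, u=F} (s, t) contributes 0 new; branch {q=F, r=T, u=F} (p, s, t) contributes 4 new; branch {p=T, q=F, r=T, u=F} (s, t) contributes 0 new; branch {r=T, u=T} (p, q, s, t) contributes 8 new. Total: 48.

48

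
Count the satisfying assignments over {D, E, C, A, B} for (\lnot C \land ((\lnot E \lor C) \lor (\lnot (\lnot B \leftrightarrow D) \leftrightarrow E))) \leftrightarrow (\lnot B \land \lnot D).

20

Initial set: {T ((\lnot C \land ((\lnot E \lor C) \lor (\lnot (\lnot B \leftrightarrow D) \leftrightarrow E))) \leftrightarrow (\lnot B \land \lnot D))}.
T ((\lnot C \land ((\lnot E \lor C) \lor (\lnot (\lnot B \leftrightarrow D) \leftrightarrow E))) \leftrightarrow (\lnot B \land \lnot D)): β-rule — branch into T (\lnot C \land ((\lnot E \lor C) \lor (\lnot (\lnot B \leftrightarrow D) \leftrightarrow E))), T (\lnot B \land \lnot D)  //  F (\lnot C \land ((\lnot E \lor C) \lor (\lnot (\lnot B \leftrightarrow D) \leftrightarrow E))), F (\lnot B \land \lnot D).
  branch 1 (add T (\lnot C \land ((\lnot E \lor C) \lor (\lnot (\lnot B \leftrightarrow D) \leftrightarrow E))), T (\lnot B \land \lnot D)):
    T (\lnot C \land ((\lnot E \lor C) \lor (\lnot (\lnot B \leftrightarrow D) \leftrightarrow E))): α-rule — add T \lnot C, T ((\lnot E \lor C) \lor (\lnot (\lnot B \leftrightarrow D) \leftrightarrow E)).
    T (\lnot B \land \lnot D): α-rule — add T \lnot B, T \lnot D.
    T ((\lnot E \lor C) \lor (\lnot (\lnot B \leftrightarrow D) \leftrightarrow E)): β-rule — branch into T (\lnot E \lor C)  //  T (\lnot (\lnot B \leftrightarrow D) \leftrightarrow E).
      branch 1.1 (add T (\lnot E \lor C)):
        T (\lnot E \lor C): β-rule — branch into T \lnot E  //  T C.
          branch 1.1.1 (add T \lnot E):
            ○ open, literals {B=false, C=false, D=false, E=false}.
          branch 1.1.2 (add T C):
            × closes — contains both C and \lnot C.
      branch 1.2 (add T (\lnot (\lnot B \leftrightarrow D) \leftrightarrow E)):
        T (\lnot (\lnot B \leftrightarrow D) \leftrightarrow E): β-rule — branch into T \lnot (\lnot B \leftrightarrow D), T E  //  F \lnot (\lnot B \leftrightarrow D), F E.
          branch 1.2.1 (add T \lnot (\lnot B \leftrightarrow D), T E):
            T \lnot (\lnot B \leftrightarrow D): β-rule — branch into T \lnot B, F D  //  F \lnot B, T D.
              branch 1.2.1.1 (add T \lnot B, F D):
                ○ open, literals {B=false, C=false, D=false, E=true}.
              branch 1.2.1.2 (add F \lnot B, T D):
                × closes — contains both B and \lnot B.
          branch 1.2.2 (add F \lnot (\lnot B \leftrightarrow D), F E):
            F \lnot (\lnot B \leftrightarrow D): β-rule — branch into T \lnot B, T D  //  F \lnot B, F D.
              branch 1.2.2.1 (add T \lnot B, T D):
                × closes — contains both D and \lnot D.
              branch 1.2.2.2 (add F \lnot B, F D):
                × closes — contains both B and \lnot B.
  branch 2 (add F (\lnot C \land ((\lnot E \lor C) \lor (\lnot (\lnot B \leftrightarrow D) \leftrightarrow E))), F (\lnot B \land \lnot D)):
    F (\lnot C \land ((\lnot E \lor C) \lor (\lnot (\lnot B \leftrightarrow D) \leftrightarrow E))): β-rule — branch into F \lnot C  //  F ((\lnot E \lor C) \lor (\lnot (\lnot B \leftrightarrow D) \leftrightarrow E)).
      branch 2.1 (add F \lnot C):
        F (\lnot B \land \lnot D): β-rule — branch into F \lnot B  //  F \lnot D.
          branch 2.1.1 (add F \lnot B):
            ○ open, literals {B=true, C=true}.
          branch 2.1.2 (add F \lnot D):
            ○ open, literals {C=true, D=true}.
      branch 2.2 (add F ((\lnot E \lor C) \lor (\lnot (\lnot B \leftrightarrow D) \leftrightarrow E))):
        F ((\lnot E \lor C) \lor (\lnot (\lnot B \leftrightarrow D) \leftrightarrow E)): α-rule — add F (\lnot E \lor C), F (\lnot (\lnot B \leftrightarrow D) \leftrightarrow E).
        F (\lnot E \lor C): α-rule — add F \lnot E, F C.
        F (\lnot B \land \lnot D): β-rule — branch into F \lnot B  //  F \lnot D.
          branch 2.2.1 (add F \lnot B):
            F (\lnot (\lnot B \leftrightarrow D) \leftrightarrow E): β-rule — branch into T \lnot (\lnot B \leftrightarrow D), F E  //  F \lnot (\lnot B \leftrightarrow D), T E.
              branch 2.2.1.1 (add T \lnot (\lnot B \leftrightarrow D), F E):
                × closes — contains both E and \lnot E.
              branch 2.2.1.2 (add F \lnot (\lnot B \leftrightarrow D), T E):
                F \lnot (\lnot B \leftrightarrow D): β-rule — branch into T \lnot B, T D  //  F \lnot B, F D.
                  branch 2.2.1.2.1 (add T \lnot B, T D):
                    × closes — contains both B and \lnot B.
                  branch 2.2.1.2.2 (add F \lnot B, F D):
                    ○ open, literals {B=true, C=false, D=false, E=true}.
          branch 2.2.2 (add F \lnot D):
            F (\lnot (\lnot B \leftrightarrow D) \leftrightarrow E): β-rule — branch into T \lnot (\lnot B \leftrightarrow D), F E  //  F \lnot (\lnot B \leftrightarrow D), T E.
              branch 2.2.2.1 (add T \lnot (\lnot B \leftrightarrow D), F E):
                × closes — contains both E and \lnot E.
              branch 2.2.2.2 (add F \lnot (\lnot B \leftrightarrow D), T E):
                F \lnot (\lnot B \leftrightarrow D): β-rule — branch into T \lnot B, T D  //  F \lnot B, F D.
                  branch 2.2.2.2.1 (add T \lnot B, T D):
                    ○ open, literals {B=false, C=false, D=true, E=true}.
                  branch 2.2.2.2.2 (add F \lnot B, F D):
                    × closes — contains both D and \lnot D.
8 branches closed, 6 open.
Each open branch fixes some atoms; the unmentioned ones are free. Counting distinct full assignments: branch {B=false, C=false, D=false, E=false} (A) contributes 2 new; branch {B=false, C=false, D=false, E=true} (A) contributes 2 new; branch {B=true, C=true} (D, E, A) contributes 8 new; branch {C=true, D=true} (E, A, B) contributes 4 new; branch {B=true, C=false, D=false, E=true} (A) contributes 2 new; branch {B=false, C=false, D=true, E=true} (A) contributes 2 new. Total: 20.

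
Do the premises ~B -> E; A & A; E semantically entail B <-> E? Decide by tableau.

No

Initial set: {(~B -> E); (A & A); E; ~(B <-> E)}.
(A & A): α-rule — add A, A.
(~B -> E): β-rule — branch into ~~B  //  E.
  branch 1 (add ~~B):
    ~(B <-> E): β-rule — branch into B, ~E  //  ~B, E.
      branch 1.1 (add B, ~E):
        × closes — contains both E and ~E.
      branch 1.2 (add ~B, E):
        × closes — contains both B and ~B.
  branch 2 (add E):
    ~(B <-> E): β-rule — branch into B, ~E  //  ~B, E.
      branch 2.1 (add B, ~E):
        × closes — contains both E and ~E.
      branch 2.2 (add ~B, E):
        ○ open, literals {A=T, B=F, E=T}.
3 branches closed, 1 open.
An open branch gives a countermodel: A=T, B=F, E=T (unmentioned atoms arbitrary); the premises hold there but the conclusion fails.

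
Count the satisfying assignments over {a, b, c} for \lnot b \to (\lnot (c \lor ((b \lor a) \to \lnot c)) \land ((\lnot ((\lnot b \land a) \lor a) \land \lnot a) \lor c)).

4

Initial set: {(\lnot b \to (\lnot (c \lor ((b \lor a) \to \lnot c)) \land ((\lnot ((\lnot b \land a) \lor a) \land \lnot a) \lor c)))}.
(\lnot b \to (\lnot (c \lor ((b \lor a) \to \lnot c)) \land ((\lnot ((\lnot b \land a) \lor a) \land \lnot a) \lor c))): β-rule — branch into \lnot \lnot b  //  (\lnot (c \lor ((b \lor a) \to \lnot c)) \land ((\lnot ((\lnot b \land a) \lor a) \land \lnot a) \lor c)).
  branch 1 (add \lnot \lnot b):
    ○ open, literals {b=1}.
  branch 2 (add (\lnot (c \lor ((b \lor a) \to \lnot c)) \land ((\lnot ((\lnot b \land a) \lor a) \land \lnot a) \lor c))):
    (\lnot (c \lor ((b \lor a) \to \lnot c)) \land ((\lnot ((\lnot b \land a) \lor a) \land \lnot a) \lor c)): α-rule — add \lnot (c \lor ((b \lor a) \to \lnot c)), ((\lnot ((\lnot b \land a) \lor a) \land \lnot a) \lor c).
    \lnot (c \lor ((b \lor a) \to \lnot c)): α-rule — add \lnot c, \lnot ((b \lor a) \to \lnot c).
    \lnot ((b \lor a) \to \lnot c): α-rule — add (b \lor a), \lnot \lnot c.
    × closes — contains both c and \lnot c.
1 branch closed, 1 open.
Each open branch fixes some atoms; the unmentioned ones are free. Counting distinct full assignments: branch {b=1} (a, c) contributes 4 new. Total: 4.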